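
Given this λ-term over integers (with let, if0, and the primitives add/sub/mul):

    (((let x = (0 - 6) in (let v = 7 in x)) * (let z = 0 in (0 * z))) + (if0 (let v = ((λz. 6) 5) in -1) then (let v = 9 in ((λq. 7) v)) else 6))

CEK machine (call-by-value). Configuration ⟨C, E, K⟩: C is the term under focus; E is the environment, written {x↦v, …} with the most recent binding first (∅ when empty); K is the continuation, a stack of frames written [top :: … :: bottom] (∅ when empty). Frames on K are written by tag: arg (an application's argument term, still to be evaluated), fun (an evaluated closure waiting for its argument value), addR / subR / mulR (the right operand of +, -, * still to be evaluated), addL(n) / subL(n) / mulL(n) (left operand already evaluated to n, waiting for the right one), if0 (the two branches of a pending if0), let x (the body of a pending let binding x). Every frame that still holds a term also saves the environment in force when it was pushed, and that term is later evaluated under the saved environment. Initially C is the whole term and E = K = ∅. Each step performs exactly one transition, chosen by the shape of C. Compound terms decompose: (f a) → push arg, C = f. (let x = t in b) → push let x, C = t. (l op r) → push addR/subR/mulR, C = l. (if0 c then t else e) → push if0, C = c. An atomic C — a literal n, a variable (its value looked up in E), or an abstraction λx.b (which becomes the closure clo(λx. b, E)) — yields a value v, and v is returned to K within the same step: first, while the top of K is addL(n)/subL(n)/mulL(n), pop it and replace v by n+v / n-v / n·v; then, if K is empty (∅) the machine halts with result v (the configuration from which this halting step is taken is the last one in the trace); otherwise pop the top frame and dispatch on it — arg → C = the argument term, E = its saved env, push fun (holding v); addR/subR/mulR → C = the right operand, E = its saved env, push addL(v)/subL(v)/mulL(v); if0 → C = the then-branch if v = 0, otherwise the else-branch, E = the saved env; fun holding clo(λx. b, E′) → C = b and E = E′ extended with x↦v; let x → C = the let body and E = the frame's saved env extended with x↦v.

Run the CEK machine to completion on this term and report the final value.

Answer: 6

Machine steps:
0. ⟨C=(((let x = (0 - 6) in (let v = 7 in x)) * (let z = 0 in (0 * z))) + (if0 (let v = ((λz. 6) 5) in -1) then (let v = 9 in ((λq. 7) v)) else 6)); E=∅; K=∅⟩
1. ⟨C=((let x = (0 - 6) in (let v = 7 in x)) * (let z = 0 in (0 * z))); E=∅; K=[addR]⟩
2. ⟨C=(let x = (0 - 6) in (let v = 7 in x)); E=∅; K=[mulR :: addR]⟩
3. ⟨C=(0 - 6); E=∅; K=[let x :: mulR :: addR]⟩
4. ⟨C=0; E=∅; K=[subR :: let x :: mulR :: addR]⟩
5. ⟨C=6; E=∅; K=[subL(0) :: let x :: mulR :: addR]⟩
6. ⟨C=(let v = 7 in x); E={x↦-6}; K=[mulR :: addR]⟩
7. ⟨C=7; E={x↦-6}; K=[let v :: mulR :: addR]⟩
8. ⟨C=x; E={v↦7, x↦-6}; K=[mulR :: addR]⟩
9. ⟨C=(let z = 0 in (0 * z)); E=∅; K=[mulL(-6) :: addR]⟩
10. ⟨C=0; E=∅; K=[let z :: mulL(-6) :: addR]⟩
11. ⟨C=(0 * z); E={z↦0}; K=[mulL(-6) :: addR]⟩
12. ⟨C=0; E={z↦0}; K=[mulR :: mulL(-6) :: addR]⟩
13. ⟨C=z; E={z↦0}; K=[mulL(0) :: mulL(-6) :: addR]⟩
14. ⟨C=(if0 (let v = ((λz. 6) 5) in -1) then (let v = 9 in ((λq. 7) v)) else 6); E=∅; K=[addL(0)]⟩
15. ⟨C=(let v = ((λz. 6) 5) in -1); E=∅; K=[if0 :: addL(0)]⟩
16. ⟨C=((λz. 6) 5); E=∅; K=[let v :: if0 :: addL(0)]⟩
17. ⟨C=(λz. 6); E=∅; K=[arg :: let v :: if0 :: addL(0)]⟩
18. ⟨C=5; E=∅; K=[fun :: let v :: if0 :: addL(0)]⟩
19. ⟨C=6; E={z↦5}; K=[let v :: if0 :: addL(0)]⟩
20. ⟨C=-1; E={v↦6}; K=[if0 :: addL(0)]⟩
21. ⟨C=6; E=∅; K=[addL(0)]⟩
→ final value 6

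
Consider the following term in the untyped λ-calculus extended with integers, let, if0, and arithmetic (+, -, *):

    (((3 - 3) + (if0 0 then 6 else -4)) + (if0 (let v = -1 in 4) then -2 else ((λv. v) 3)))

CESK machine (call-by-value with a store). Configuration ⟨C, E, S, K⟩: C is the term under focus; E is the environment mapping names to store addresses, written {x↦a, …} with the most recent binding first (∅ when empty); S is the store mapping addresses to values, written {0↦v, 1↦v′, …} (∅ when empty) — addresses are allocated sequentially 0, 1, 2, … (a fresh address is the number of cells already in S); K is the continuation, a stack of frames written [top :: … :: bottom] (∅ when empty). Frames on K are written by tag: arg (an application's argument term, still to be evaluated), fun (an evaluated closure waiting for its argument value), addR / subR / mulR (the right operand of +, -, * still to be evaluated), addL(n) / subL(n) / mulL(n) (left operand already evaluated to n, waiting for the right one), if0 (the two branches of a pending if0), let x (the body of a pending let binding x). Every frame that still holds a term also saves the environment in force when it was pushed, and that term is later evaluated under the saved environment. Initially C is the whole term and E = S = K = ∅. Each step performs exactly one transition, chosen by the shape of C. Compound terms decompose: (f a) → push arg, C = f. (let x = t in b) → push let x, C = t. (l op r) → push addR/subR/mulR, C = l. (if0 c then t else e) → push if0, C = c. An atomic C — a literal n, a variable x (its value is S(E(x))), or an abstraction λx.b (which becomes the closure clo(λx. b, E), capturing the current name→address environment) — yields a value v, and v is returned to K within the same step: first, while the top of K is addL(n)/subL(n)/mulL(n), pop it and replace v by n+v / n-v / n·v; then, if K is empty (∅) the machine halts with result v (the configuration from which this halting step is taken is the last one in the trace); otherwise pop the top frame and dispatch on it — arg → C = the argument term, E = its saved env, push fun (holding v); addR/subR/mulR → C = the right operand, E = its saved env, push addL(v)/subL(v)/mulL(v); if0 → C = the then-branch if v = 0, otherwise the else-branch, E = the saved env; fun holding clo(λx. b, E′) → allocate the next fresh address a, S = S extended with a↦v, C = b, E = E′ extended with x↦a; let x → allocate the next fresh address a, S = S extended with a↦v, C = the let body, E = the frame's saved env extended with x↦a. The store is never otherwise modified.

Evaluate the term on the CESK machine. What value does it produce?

0. ⟨C=(((3 - 3) + (if0 0 then 6 else -4)) + (if0 (let v = -1 in 4) then -2 else ((λv. v) 3))); E=∅; S=∅; K=∅⟩
1. ⟨C=((3 - 3) + (if0 0 then 6 else -4)); E=∅; S=∅; K=[addR]⟩
2. ⟨C=(3 - 3); E=∅; S=∅; K=[addR :: addR]⟩
3. ⟨C=3; E=∅; S=∅; K=[subR :: addR :: addR]⟩
4. ⟨C=3; E=∅; S=∅; K=[subL(3) :: addR :: addR]⟩
5. ⟨C=(if0 0 then 6 else -4); E=∅; S=∅; K=[addL(0) :: addR]⟩
6. ⟨C=0; E=∅; S=∅; K=[if0 :: addL(0) :: addR]⟩
7. ⟨C=6; E=∅; S=∅; K=[addL(0) :: addR]⟩
8. ⟨C=(if0 (let v = -1 in 4) then -2 else ((λv. v) 3)); E=∅; S=∅; K=[addL(6)]⟩
9. ⟨C=(let v = -1 in 4); E=∅; S=∅; K=[if0 :: addL(6)]⟩
10. ⟨C=-1; E=∅; S=∅; K=[let v :: if0 :: addL(6)]⟩
11. ⟨C=4; E={v↦0}; S={0↦-1}; K=[if0 :: addL(6)]⟩
12. ⟨C=((λv. v) 3); E=∅; S={0↦-1}; K=[addL(6)]⟩
13. ⟨C=(λv. v); E=∅; S={0↦-1}; K=[arg :: addL(6)]⟩
14. ⟨C=3; E=∅; S={0↦-1}; K=[fun :: addL(6)]⟩
15. ⟨C=v; E={v↦1}; S={0↦-1, 1↦3}; K=[addL(6)]⟩
→ final value 9

Answer: 9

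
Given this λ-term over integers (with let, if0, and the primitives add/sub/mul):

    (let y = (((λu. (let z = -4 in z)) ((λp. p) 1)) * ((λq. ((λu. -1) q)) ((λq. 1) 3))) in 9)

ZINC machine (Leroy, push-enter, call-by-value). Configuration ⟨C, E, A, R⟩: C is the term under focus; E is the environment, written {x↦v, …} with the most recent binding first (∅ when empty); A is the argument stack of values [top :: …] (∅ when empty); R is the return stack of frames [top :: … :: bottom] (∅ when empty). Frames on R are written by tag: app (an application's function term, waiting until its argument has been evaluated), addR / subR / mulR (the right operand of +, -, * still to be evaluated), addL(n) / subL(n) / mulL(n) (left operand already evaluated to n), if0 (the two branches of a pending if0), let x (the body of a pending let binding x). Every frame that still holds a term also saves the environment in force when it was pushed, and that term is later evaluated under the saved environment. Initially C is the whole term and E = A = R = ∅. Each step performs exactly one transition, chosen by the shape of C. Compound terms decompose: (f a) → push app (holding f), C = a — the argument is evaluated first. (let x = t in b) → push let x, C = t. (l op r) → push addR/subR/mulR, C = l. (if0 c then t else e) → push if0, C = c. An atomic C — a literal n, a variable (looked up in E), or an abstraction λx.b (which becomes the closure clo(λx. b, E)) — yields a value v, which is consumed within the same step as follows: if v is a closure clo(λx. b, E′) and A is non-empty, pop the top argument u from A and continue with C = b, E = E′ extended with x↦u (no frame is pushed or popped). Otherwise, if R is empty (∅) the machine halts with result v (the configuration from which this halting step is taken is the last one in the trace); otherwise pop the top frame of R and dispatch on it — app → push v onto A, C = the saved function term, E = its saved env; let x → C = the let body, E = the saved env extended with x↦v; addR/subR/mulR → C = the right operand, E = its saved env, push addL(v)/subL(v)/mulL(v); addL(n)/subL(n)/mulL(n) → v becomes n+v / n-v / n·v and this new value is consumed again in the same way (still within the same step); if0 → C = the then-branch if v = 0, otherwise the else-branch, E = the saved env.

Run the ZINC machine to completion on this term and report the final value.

Answer: 9

Derivation:
0. [C=(let y = (((λu. (let z = -4 in z)) ((λp. p) 1)) * ((λq. ((λu. -1) q)) ((λq. 1) 3))) in 9) | E=∅ | A=∅ | R=∅]
1. [C=(((λu. (let z = -4 in z)) ((λp. p) 1)) * ((λq. ((λu. -1) q)) ((λq. 1) 3))) | E=∅ | A=∅ | R=[let y]]
2. [C=((λu. (let z = -4 in z)) ((λp. p) 1)) | E=∅ | A=∅ | R=[mulR :: let y]]
3. [C=((λp. p) 1) | E=∅ | A=∅ | R=[app :: mulR :: let y]]
4. [C=1 | E=∅ | A=∅ | R=[app :: app :: mulR :: let y]]
5. [C=(λp. p) | E=∅ | A=[1] | R=[app :: mulR :: let y]]
6. [C=p | E={p↦1} | A=∅ | R=[app :: mulR :: let y]]
7. [C=(λu. (let z = -4 in z)) | E=∅ | A=[1] | R=[mulR :: let y]]
8. [C=(let z = -4 in z) | E={u↦1} | A=∅ | R=[mulR :: let y]]
9. [C=-4 | E={u↦1} | A=∅ | R=[let z :: mulR :: let y]]
10. [C=z | E={z↦-4, u↦1} | A=∅ | R=[mulR :: let y]]
11. [C=((λq. ((λu. -1) q)) ((λq. 1) 3)) | E=∅ | A=∅ | R=[mulL(-4) :: let y]]
12. [C=((λq. 1) 3) | E=∅ | A=∅ | R=[app :: mulL(-4) :: let y]]
13. [C=3 | E=∅ | A=∅ | R=[app :: app :: mulL(-4) :: let y]]
14. [C=(λq. 1) | E=∅ | A=[3] | R=[app :: mulL(-4) :: let y]]
15. [C=1 | E={q↦3} | A=∅ | R=[app :: mulL(-4) :: let y]]
16. [C=(λq. ((λu. -1) q)) | E=∅ | A=[1] | R=[mulL(-4) :: let y]]
17. [C=((λu. -1) q) | E={q↦1} | A=∅ | R=[mulL(-4) :: let y]]
18. [C=q | E={q↦1} | A=∅ | R=[app :: mulL(-4) :: let y]]
19. [C=(λu. -1) | E={q↦1} | A=[1] | R=[mulL(-4) :: let y]]
20. [C=-1 | E={u↦1, q↦1} | A=∅ | R=[mulL(-4) :: let y]]
21. [C=9 | E={y↦4} | A=∅ | R=∅]
→ final value 9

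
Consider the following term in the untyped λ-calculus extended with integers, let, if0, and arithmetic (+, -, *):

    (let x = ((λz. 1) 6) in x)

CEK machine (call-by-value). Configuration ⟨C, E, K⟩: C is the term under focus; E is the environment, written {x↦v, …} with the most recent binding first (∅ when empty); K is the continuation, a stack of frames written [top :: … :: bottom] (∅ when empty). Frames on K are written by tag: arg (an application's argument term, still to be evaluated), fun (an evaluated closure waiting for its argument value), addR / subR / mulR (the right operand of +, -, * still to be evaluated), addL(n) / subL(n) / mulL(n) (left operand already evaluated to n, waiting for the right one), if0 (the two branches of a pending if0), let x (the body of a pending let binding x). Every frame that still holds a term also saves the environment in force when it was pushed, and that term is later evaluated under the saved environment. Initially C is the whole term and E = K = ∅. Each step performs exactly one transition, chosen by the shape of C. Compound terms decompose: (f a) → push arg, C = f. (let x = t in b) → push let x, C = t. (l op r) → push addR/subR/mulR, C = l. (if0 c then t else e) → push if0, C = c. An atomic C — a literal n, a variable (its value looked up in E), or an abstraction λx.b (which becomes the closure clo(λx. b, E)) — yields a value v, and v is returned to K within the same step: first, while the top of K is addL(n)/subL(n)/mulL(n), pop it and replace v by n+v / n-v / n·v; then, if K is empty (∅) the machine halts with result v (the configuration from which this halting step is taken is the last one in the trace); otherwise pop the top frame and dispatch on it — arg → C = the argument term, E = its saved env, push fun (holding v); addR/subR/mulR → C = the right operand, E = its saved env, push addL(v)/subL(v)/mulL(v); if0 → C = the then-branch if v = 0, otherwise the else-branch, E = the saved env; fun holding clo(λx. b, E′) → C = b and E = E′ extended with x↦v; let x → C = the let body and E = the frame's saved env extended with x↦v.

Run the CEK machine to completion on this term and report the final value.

step 0: [C=(let x = ((λz. 1) 6) in x) | E=∅ | K=∅]
step 1: [C=((λz. 1) 6) | E=∅ | K=[let x]]
step 2: [C=(λz. 1) | E=∅ | K=[arg :: let x]]
step 3: [C=6 | E=∅ | K=[fun :: let x]]
step 4: [C=1 | E={z↦6} | K=[let x]]
step 5: [C=x | E={x↦1} | K=∅]
→ final value 1

Answer: 1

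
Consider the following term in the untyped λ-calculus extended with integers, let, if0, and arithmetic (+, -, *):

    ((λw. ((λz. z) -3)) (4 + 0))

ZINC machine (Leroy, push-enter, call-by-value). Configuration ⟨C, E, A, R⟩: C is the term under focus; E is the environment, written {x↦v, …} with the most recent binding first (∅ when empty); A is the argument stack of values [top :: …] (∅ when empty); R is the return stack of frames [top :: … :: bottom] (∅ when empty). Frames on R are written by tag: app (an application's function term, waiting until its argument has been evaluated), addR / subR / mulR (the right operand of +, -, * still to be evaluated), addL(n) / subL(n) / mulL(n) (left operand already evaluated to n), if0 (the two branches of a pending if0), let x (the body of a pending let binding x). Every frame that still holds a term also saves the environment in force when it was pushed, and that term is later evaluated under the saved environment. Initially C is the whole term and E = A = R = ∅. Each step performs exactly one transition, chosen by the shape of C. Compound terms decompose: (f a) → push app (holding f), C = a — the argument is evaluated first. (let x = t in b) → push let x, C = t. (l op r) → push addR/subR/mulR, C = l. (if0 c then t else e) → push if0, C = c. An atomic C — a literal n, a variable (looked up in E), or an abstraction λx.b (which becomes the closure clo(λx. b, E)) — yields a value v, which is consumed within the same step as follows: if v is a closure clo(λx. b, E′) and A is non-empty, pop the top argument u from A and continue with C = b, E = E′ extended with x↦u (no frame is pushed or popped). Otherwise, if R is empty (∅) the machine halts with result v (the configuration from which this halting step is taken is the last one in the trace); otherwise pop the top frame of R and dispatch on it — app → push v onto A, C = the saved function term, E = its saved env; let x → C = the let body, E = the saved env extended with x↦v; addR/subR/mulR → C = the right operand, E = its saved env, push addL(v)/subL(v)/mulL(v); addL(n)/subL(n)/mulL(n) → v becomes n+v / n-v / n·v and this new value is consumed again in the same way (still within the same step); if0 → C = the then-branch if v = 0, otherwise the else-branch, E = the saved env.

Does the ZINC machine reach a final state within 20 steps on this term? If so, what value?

step 0: [C=((λw. ((λz. z) -3)) (4 + 0)) | E=∅ | A=∅ | R=∅]
step 1: [C=(4 + 0) | E=∅ | A=∅ | R=[app]]
step 2: [C=4 | E=∅ | A=∅ | R=[addR :: app]]
step 3: [C=0 | E=∅ | A=∅ | R=[addL(4) :: app]]
step 4: [C=(λw. ((λz. z) -3)) | E=∅ | A=[4] | R=∅]
step 5: [C=((λz. z) -3) | E={w↦4} | A=∅ | R=∅]
step 6: [C=-3 | E={w↦4} | A=∅ | R=[app]]
step 7: [C=(λz. z) | E={w↦4} | A=[-3] | R=∅]
step 8: [C=z | E={z↦-3, w↦4} | A=∅ | R=∅]
→ final value -3

Answer: -3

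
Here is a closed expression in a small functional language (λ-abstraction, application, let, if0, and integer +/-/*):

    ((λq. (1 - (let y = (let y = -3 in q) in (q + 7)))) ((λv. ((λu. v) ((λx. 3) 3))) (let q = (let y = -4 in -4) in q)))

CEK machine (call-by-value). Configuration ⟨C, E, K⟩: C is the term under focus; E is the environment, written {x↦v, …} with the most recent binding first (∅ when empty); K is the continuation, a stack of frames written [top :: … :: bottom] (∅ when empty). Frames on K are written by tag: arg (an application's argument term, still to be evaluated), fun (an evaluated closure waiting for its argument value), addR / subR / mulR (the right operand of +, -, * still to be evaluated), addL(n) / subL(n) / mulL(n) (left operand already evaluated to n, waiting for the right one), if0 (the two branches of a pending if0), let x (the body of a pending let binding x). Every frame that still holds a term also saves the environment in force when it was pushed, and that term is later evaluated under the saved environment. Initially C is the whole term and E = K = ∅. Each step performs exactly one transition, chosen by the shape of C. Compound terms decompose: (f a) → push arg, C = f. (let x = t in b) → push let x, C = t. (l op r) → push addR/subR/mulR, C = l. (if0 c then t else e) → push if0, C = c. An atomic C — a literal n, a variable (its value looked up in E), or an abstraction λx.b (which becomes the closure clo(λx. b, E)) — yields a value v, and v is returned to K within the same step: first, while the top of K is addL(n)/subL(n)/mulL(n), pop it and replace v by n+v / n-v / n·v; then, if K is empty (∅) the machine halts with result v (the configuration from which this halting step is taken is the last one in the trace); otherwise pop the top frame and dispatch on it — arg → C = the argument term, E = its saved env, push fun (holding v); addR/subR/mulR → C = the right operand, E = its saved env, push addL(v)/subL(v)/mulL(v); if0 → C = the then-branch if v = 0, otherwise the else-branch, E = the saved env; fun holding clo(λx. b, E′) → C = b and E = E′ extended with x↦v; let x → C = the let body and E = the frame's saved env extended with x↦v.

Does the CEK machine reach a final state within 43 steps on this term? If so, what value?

Answer: -2

Machine steps:
t=0: ⟨C=((λq. (1 - (let y = (let y = -3 in q) in (q + 7)))) ((λv. ((λu. v) ((λx. 3) 3))) (let q = (let y = -4 in -4) in q))); E=∅; K=∅⟩
t=1: ⟨C=(λq. (1 - (let y = (let y = -3 in q) in (q + 7)))); E=∅; K=[arg]⟩
t=2: ⟨C=((λv. ((λu. v) ((λx. 3) 3))) (let q = (let y = -4 in -4) in q)); E=∅; K=[fun]⟩
t=3: ⟨C=(λv. ((λu. v) ((λx. 3) 3))); E=∅; K=[arg :: fun]⟩
t=4: ⟨C=(let q = (let y = -4 in -4) in q); E=∅; K=[fun :: fun]⟩
t=5: ⟨C=(let y = -4 in -4); E=∅; K=[let q :: fun :: fun]⟩
t=6: ⟨C=-4; E=∅; K=[let y :: let q :: fun :: fun]⟩
t=7: ⟨C=-4; E={y↦-4}; K=[let q :: fun :: fun]⟩
t=8: ⟨C=q; E={q↦-4}; K=[fun :: fun]⟩
t=9: ⟨C=((λu. v) ((λx. 3) 3)); E={v↦-4}; K=[fun]⟩
t=10: ⟨C=(λu. v); E={v↦-4}; K=[arg :: fun]⟩
t=11: ⟨C=((λx. 3) 3); E={v↦-4}; K=[fun :: fun]⟩
t=12: ⟨C=(λx. 3); E={v↦-4}; K=[arg :: fun :: fun]⟩
t=13: ⟨C=3; E={v↦-4}; K=[fun :: fun :: fun]⟩
t=14: ⟨C=3; E={x↦3, v↦-4}; K=[fun :: fun]⟩
t=15: ⟨C=v; E={u↦3, v↦-4}; K=[fun]⟩
t=16: ⟨C=(1 - (let y = (let y = -3 in q) in (q + 7))); E={q↦-4}; K=∅⟩
t=17: ⟨C=1; E={q↦-4}; K=[subR]⟩
t=18: ⟨C=(let y = (let y = -3 in q) in (q + 7)); E={q↦-4}; K=[subL(1)]⟩
t=19: ⟨C=(let y = -3 in q); E={q↦-4}; K=[let y :: subL(1)]⟩
t=20: ⟨C=-3; E={q↦-4}; K=[let y :: let y :: subL(1)]⟩
t=21: ⟨C=q; E={y↦-3, q↦-4}; K=[let y :: subL(1)]⟩
t=22: ⟨C=(q + 7); E={y↦-4, q↦-4}; K=[subL(1)]⟩
t=23: ⟨C=q; E={y↦-4, q↦-4}; K=[addR :: subL(1)]⟩
t=24: ⟨C=7; E={y↦-4, q↦-4}; K=[addL(-4) :: subL(1)]⟩
→ final value -2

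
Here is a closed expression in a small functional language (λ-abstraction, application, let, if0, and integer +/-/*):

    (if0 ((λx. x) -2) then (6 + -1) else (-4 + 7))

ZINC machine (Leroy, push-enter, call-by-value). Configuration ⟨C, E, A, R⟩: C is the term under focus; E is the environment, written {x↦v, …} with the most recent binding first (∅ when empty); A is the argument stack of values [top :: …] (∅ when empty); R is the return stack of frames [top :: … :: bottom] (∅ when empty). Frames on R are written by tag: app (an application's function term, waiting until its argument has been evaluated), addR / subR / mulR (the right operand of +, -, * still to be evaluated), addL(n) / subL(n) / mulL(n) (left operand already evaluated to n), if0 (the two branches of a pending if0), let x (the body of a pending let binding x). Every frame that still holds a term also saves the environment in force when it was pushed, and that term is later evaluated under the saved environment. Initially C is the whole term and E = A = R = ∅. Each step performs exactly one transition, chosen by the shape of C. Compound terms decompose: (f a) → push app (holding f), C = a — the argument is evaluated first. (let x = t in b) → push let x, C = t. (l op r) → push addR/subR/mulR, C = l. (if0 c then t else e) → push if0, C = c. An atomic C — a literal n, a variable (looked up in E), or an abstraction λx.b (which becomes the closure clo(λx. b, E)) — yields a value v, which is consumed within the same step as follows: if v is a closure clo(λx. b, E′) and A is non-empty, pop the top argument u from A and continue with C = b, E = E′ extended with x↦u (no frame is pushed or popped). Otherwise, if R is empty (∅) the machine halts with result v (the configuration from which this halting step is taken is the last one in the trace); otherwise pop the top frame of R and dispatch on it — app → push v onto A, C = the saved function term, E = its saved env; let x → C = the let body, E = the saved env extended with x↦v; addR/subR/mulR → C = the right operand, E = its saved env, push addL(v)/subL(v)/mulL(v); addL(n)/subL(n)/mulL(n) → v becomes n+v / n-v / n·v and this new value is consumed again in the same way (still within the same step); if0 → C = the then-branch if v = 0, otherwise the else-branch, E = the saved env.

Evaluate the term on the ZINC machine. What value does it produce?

Answer: 3

Execution trace:
step 0: ⟨C=(if0 ((λx. x) -2) then (6 + -1) else (-4 + 7)); E=∅; A=∅; R=∅⟩
step 1: ⟨C=((λx. x) -2); E=∅; A=∅; R=[if0]⟩
step 2: ⟨C=-2; E=∅; A=∅; R=[app :: if0]⟩
step 3: ⟨C=(λx. x); E=∅; A=[-2]; R=[if0]⟩
step 4: ⟨C=x; E={x↦-2}; A=∅; R=[if0]⟩
step 5: ⟨C=(-4 + 7); E=∅; A=∅; R=∅⟩
step 6: ⟨C=-4; E=∅; A=∅; R=[addR]⟩
step 7: ⟨C=7; E=∅; A=∅; R=[addL(-4)]⟩
→ final value 3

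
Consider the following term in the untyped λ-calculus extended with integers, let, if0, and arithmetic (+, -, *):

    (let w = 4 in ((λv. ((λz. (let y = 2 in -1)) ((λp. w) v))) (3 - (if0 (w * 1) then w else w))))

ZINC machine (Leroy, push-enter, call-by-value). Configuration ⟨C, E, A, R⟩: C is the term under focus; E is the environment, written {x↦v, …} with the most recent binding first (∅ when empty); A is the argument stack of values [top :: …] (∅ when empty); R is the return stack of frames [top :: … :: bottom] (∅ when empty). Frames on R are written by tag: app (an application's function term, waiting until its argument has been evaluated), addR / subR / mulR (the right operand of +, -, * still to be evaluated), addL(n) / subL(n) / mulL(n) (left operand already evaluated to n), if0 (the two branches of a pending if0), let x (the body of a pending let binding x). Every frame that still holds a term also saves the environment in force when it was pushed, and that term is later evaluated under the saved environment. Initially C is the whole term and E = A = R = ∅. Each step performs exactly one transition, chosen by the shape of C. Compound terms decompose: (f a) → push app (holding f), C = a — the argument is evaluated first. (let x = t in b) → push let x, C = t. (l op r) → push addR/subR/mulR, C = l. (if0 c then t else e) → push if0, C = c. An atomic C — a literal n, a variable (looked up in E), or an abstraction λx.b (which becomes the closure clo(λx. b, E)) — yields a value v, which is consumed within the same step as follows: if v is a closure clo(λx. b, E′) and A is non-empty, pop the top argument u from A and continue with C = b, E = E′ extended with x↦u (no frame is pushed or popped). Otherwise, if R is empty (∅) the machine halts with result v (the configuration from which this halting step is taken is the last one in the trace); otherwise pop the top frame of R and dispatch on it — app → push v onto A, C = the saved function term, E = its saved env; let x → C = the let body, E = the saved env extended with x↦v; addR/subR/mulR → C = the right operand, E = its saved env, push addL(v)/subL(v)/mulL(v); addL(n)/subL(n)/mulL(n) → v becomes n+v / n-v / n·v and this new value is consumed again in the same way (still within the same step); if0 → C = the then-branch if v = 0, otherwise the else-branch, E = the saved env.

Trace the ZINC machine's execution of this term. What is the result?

Answer: -1

Machine steps:
0. [C=(let w = 4 in ((λv. ((λz. (let y = 2 in -1)) ((λp. w) v))) (3 - (if0 (w * 1) then w else w)))) | E=∅ | A=∅ | R=∅]
1. [C=4 | E=∅ | A=∅ | R=[let w]]
2. [C=((λv. ((λz. (let y = 2 in -1)) ((λp. w) v))) (3 - (if0 (w * 1) then w else w))) | E={w↦4} | A=∅ | R=∅]
3. [C=(3 - (if0 (w * 1) then w else w)) | E={w↦4} | A=∅ | R=[app]]
4. [C=3 | E={w↦4} | A=∅ | R=[subR :: app]]
5. [C=(if0 (w * 1) then w else w) | E={w↦4} | A=∅ | R=[subL(3) :: app]]
6. [C=(w * 1) | E={w↦4} | A=∅ | R=[if0 :: subL(3) :: app]]
7. [C=w | E={w↦4} | A=∅ | R=[mulR :: if0 :: subL(3) :: app]]
8. [C=1 | E={w↦4} | A=∅ | R=[mulL(4) :: if0 :: subL(3) :: app]]
9. [C=w | E={w↦4} | A=∅ | R=[subL(3) :: app]]
10. [C=(λv. ((λz. (let y = 2 in -1)) ((λp. w) v))) | E={w↦4} | A=[-1] | R=∅]
11. [C=((λz. (let y = 2 in -1)) ((λp. w) v)) | E={v↦-1, w↦4} | A=∅ | R=∅]
12. [C=((λp. w) v) | E={v↦-1, w↦4} | A=∅ | R=[app]]
13. [C=v | E={v↦-1, w↦4} | A=∅ | R=[app :: app]]
14. [C=(λp. w) | E={v↦-1, w↦4} | A=[-1] | R=[app]]
15. [C=w | E={p↦-1, v↦-1, w↦4} | A=∅ | R=[app]]
16. [C=(λz. (let y = 2 in -1)) | E={v↦-1, w↦4} | A=[4] | R=∅]
17. [C=(let y = 2 in -1) | E={z↦4, v↦-1, w↦4} | A=∅ | R=∅]
18. [C=2 | E={z↦4, v↦-1, w↦4} | A=∅ | R=[let y]]
19. [C=-1 | E={y↦2, z↦4, v↦-1, w↦4} | A=∅ | R=∅]
→ final value -1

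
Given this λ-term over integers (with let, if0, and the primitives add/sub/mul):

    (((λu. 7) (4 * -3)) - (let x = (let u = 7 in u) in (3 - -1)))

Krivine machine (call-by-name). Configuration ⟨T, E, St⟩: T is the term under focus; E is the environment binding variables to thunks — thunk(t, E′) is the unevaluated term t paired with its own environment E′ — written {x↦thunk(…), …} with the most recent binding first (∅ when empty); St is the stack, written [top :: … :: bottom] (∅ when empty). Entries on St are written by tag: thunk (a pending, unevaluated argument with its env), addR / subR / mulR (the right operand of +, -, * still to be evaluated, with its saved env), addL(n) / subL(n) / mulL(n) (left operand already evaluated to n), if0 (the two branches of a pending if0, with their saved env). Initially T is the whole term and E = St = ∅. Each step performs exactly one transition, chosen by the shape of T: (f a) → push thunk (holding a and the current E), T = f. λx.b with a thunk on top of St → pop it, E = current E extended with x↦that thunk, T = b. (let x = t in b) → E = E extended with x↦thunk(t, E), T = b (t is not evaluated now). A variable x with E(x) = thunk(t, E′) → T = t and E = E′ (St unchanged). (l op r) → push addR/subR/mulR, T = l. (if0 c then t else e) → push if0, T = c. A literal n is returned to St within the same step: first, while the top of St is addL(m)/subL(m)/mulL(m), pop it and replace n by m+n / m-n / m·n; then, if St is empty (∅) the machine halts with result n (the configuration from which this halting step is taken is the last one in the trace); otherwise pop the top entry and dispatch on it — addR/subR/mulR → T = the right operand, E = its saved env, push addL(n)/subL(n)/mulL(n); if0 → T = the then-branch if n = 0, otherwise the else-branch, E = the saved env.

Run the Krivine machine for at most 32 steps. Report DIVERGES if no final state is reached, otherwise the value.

Answer: 3

Execution trace:
[0] ⟨T=(((λu. 7) (4 * -3)) - (let x = (let u = 7 in u) in (3 - -1))); E=∅; St=∅⟩
[1] ⟨T=((λu. 7) (4 * -3)); E=∅; St=[subR]⟩
[2] ⟨T=(λu. 7); E=∅; St=[thunk :: subR]⟩
[3] ⟨T=7; E={u↦thunk((4 * -3), ∅)}; St=[subR]⟩
[4] ⟨T=(let x = (let u = 7 in u) in (3 - -1)); E=∅; St=[subL(7)]⟩
[5] ⟨T=(3 - -1); E={x↦thunk((let u = 7 in u), ∅)}; St=[subL(7)]⟩
[6] ⟨T=3; E={x↦thunk((let u = 7 in u), ∅)}; St=[subR :: subL(7)]⟩
[7] ⟨T=-1; E={x↦thunk((let u = 7 in u), ∅)}; St=[subL(3) :: subL(7)]⟩
→ final value 3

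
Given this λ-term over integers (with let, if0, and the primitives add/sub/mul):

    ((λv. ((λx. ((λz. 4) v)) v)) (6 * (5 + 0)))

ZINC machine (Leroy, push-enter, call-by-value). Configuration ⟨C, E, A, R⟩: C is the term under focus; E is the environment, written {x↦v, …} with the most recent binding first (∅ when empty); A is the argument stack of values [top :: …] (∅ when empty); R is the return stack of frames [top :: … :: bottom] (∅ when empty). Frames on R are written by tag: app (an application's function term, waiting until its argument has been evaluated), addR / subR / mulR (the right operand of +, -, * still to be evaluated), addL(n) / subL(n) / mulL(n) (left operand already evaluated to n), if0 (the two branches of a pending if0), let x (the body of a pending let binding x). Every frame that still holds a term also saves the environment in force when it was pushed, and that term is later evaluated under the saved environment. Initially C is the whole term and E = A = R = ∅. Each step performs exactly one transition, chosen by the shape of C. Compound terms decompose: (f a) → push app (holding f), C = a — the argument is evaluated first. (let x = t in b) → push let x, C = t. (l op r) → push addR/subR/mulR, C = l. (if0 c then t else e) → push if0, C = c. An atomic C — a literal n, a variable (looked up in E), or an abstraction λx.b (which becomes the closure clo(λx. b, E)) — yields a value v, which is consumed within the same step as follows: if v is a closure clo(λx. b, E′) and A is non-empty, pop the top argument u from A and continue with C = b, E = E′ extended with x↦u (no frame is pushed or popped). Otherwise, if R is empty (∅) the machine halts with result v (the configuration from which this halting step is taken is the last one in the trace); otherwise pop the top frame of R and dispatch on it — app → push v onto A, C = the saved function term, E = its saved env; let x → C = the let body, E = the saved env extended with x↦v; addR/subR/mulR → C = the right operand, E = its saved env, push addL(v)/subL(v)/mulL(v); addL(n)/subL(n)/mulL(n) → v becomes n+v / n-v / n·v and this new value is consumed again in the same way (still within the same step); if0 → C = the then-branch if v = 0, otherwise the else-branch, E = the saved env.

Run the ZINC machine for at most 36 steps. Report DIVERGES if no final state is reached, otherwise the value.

Answer: 4

Execution trace:
0. <C=((λv. ((λx. ((λz. 4) v)) v)) (6 * (5 + 0))), E=∅, A=∅, R=∅>
1. <C=(6 * (5 + 0)), E=∅, A=∅, R=[app]>
2. <C=6, E=∅, A=∅, R=[mulR :: app]>
3. <C=(5 + 0), E=∅, A=∅, R=[mulL(6) :: app]>
4. <C=5, E=∅, A=∅, R=[addR :: mulL(6) :: app]>
5. <C=0, E=∅, A=∅, R=[addL(5) :: mulL(6) :: app]>
6. <C=(λv. ((λx. ((λz. 4) v)) v)), E=∅, A=[30], R=∅>
7. <C=((λx. ((λz. 4) v)) v), E={v↦30}, A=∅, R=∅>
8. <C=v, E={v↦30}, A=∅, R=[app]>
9. <C=(λx. ((λz. 4) v)), E={v↦30}, A=[30], R=∅>
10. <C=((λz. 4) v), E={x↦30, v↦30}, A=∅, R=∅>
11. <C=v, E={x↦30, v↦30}, A=∅, R=[app]>
12. <C=(λz. 4), E={x↦30, v↦30}, A=[30], R=∅>
13. <C=4, E={z↦30, x↦30, v↦30}, A=∅, R=∅>
→ final value 4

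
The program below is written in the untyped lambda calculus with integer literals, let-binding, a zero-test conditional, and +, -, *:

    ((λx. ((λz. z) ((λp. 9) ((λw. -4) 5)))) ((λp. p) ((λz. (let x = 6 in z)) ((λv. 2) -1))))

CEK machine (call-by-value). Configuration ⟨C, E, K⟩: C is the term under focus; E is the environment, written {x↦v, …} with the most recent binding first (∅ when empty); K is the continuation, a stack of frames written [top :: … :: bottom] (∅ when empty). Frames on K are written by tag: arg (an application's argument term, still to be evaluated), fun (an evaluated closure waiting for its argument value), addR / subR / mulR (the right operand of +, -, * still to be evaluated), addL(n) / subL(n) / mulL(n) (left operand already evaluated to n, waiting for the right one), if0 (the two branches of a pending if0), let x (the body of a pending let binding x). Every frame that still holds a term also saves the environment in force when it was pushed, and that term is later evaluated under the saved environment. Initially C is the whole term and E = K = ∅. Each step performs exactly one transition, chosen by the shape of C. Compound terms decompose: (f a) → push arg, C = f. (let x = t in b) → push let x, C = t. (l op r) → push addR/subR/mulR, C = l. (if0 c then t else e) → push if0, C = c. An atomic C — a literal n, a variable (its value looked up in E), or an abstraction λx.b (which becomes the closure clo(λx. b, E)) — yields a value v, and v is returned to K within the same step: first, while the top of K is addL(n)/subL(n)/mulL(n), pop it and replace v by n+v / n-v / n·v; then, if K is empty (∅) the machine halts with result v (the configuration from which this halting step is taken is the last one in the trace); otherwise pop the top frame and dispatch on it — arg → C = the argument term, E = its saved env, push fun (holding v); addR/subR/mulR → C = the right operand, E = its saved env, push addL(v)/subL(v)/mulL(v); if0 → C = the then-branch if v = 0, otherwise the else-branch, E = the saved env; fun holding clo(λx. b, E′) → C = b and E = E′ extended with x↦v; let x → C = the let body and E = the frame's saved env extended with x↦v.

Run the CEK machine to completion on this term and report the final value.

Answer: 9

Derivation:
t=0: ⟨C=((λx. ((λz. z) ((λp. 9) ((λw. -4) 5)))) ((λp. p) ((λz. (let x = 6 in z)) ((λv. 2) -1)))); E=∅; K=∅⟩
t=1: ⟨C=(λx. ((λz. z) ((λp. 9) ((λw. -4) 5)))); E=∅; K=[arg]⟩
t=2: ⟨C=((λp. p) ((λz. (let x = 6 in z)) ((λv. 2) -1))); E=∅; K=[fun]⟩
t=3: ⟨C=(λp. p); E=∅; K=[arg :: fun]⟩
t=4: ⟨C=((λz. (let x = 6 in z)) ((λv. 2) -1)); E=∅; K=[fun :: fun]⟩
t=5: ⟨C=(λz. (let x = 6 in z)); E=∅; K=[arg :: fun :: fun]⟩
t=6: ⟨C=((λv. 2) -1); E=∅; K=[fun :: fun :: fun]⟩
t=7: ⟨C=(λv. 2); E=∅; K=[arg :: fun :: fun :: fun]⟩
t=8: ⟨C=-1; E=∅; K=[fun :: fun :: fun :: fun]⟩
t=9: ⟨C=2; E={v↦-1}; K=[fun :: fun :: fun]⟩
t=10: ⟨C=(let x = 6 in z); E={z↦2}; K=[fun :: fun]⟩
t=11: ⟨C=6; E={z↦2}; K=[let x :: fun :: fun]⟩
t=12: ⟨C=z; E={x↦6, z↦2}; K=[fun :: fun]⟩
t=13: ⟨C=p; E={p↦2}; K=[fun]⟩
t=14: ⟨C=((λz. z) ((λp. 9) ((λw. -4) 5))); E={x↦2}; K=∅⟩
t=15: ⟨C=(λz. z); E={x↦2}; K=[arg]⟩
t=16: ⟨C=((λp. 9) ((λw. -4) 5)); E={x↦2}; K=[fun]⟩
t=17: ⟨C=(λp. 9); E={x↦2}; K=[arg :: fun]⟩
t=18: ⟨C=((λw. -4) 5); E={x↦2}; K=[fun :: fun]⟩
t=19: ⟨C=(λw. -4); E={x↦2}; K=[arg :: fun :: fun]⟩
t=20: ⟨C=5; E={x↦2}; K=[fun :: fun :: fun]⟩
t=21: ⟨C=-4; E={w↦5, x↦2}; K=[fun :: fun]⟩
t=22: ⟨C=9; E={p↦-4, x↦2}; K=[fun]⟩
t=23: ⟨C=z; E={z↦9, x↦2}; K=∅⟩
→ final value 9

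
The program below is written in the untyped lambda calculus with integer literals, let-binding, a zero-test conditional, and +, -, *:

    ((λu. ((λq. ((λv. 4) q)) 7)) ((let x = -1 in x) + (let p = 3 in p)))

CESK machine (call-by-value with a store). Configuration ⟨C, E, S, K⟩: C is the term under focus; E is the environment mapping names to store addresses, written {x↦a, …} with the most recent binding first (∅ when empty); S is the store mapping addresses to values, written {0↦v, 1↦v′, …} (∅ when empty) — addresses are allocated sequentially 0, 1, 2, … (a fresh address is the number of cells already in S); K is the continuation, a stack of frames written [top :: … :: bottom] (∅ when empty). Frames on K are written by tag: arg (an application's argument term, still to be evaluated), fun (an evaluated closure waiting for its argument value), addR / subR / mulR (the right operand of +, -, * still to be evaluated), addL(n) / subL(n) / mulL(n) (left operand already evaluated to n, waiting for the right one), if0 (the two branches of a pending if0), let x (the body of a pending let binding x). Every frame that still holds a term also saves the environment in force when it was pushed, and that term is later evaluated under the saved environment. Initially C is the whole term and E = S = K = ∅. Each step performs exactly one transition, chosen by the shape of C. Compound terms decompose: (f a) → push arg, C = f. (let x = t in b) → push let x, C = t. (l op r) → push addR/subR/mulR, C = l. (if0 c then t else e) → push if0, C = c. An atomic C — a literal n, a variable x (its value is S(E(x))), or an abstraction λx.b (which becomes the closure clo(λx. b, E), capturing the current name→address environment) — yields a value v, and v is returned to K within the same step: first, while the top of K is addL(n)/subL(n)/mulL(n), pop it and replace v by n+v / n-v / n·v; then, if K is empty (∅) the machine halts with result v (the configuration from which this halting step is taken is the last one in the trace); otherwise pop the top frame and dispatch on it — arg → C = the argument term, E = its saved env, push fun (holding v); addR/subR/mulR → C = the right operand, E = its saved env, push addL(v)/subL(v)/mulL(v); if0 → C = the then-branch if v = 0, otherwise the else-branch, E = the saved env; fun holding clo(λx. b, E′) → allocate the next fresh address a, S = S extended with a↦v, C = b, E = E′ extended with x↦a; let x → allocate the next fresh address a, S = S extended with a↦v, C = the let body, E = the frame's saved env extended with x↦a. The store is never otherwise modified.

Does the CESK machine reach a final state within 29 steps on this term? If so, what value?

[0] <C=((λu. ((λq. ((λv. 4) q)) 7)) ((let x = -1 in x) + (let p = 3 in p))), E=∅, S=∅, K=∅>
[1] <C=(λu. ((λq. ((λv. 4) q)) 7)), E=∅, S=∅, K=[arg]>
[2] <C=((let x = -1 in x) + (let p = 3 in p)), E=∅, S=∅, K=[fun]>
[3] <C=(let x = -1 in x), E=∅, S=∅, K=[addR :: fun]>
[4] <C=-1, E=∅, S=∅, K=[let x :: addR :: fun]>
[5] <C=x, E={x↦0}, S={0↦-1}, K=[addR :: fun]>
[6] <C=(let p = 3 in p), E=∅, S={0↦-1}, K=[addL(-1) :: fun]>
[7] <C=3, E=∅, S={0↦-1}, K=[let p :: addL(-1) :: fun]>
[8] <C=p, E={p↦1}, S={0↦-1, 1↦3}, K=[addL(-1) :: fun]>
[9] <C=((λq. ((λv. 4) q)) 7), E={u↦2}, S={0↦-1, 1↦3, 2↦2}, K=∅>
[10] <C=(λq. ((λv. 4) q)), E={u↦2}, S={0↦-1, 1↦3, 2↦2}, K=[arg]>
[11] <C=7, E={u↦2}, S={0↦-1, 1↦3, 2↦2}, K=[fun]>
[12] <C=((λv. 4) q), E={q↦3, u↦2}, S={0↦-1, 1↦3, 2↦2, 3↦7}, K=∅>
[13] <C=(λv. 4), E={q↦3, u↦2}, S={0↦-1, 1↦3, 2↦2, 3↦7}, K=[arg]>
[14] <C=q, E={q↦3, u↦2}, S={0↦-1, 1↦3, 2↦2, 3↦7}, K=[fun]>
[15] <C=4, E={v↦4, q↦3, u↦2}, S={0↦-1, 1↦3, 2↦2, 3↦7, 4↦7}, K=∅>
→ final value 4

Answer: 4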